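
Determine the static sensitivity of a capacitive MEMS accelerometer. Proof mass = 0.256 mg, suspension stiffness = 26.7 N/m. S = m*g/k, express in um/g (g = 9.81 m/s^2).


Step 1: Convert mass: m = 0.256 mg = 2.56e-07 kg
Step 2: S = m * g / k = 2.56e-07 * 9.81 / 26.7
Step 3: S = 9.41e-08 m/g
Step 4: Convert to um/g: S = 0.094 um/g


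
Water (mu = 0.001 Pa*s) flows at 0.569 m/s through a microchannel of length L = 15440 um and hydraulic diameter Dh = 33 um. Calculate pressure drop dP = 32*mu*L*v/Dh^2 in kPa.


Step 1: Convert to SI: L = 15440e-6 m, Dh = 33e-6 m
Step 2: dP = 32 * 0.001 * 15440e-6 * 0.569 / (33e-6)^2
Step 3: dP = 258155.67 Pa
Step 4: Convert to kPa: dP = 258.16 kPa


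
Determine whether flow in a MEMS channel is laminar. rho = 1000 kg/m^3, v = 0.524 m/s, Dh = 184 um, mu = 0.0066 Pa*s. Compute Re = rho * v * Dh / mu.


Step 1: Convert Dh to meters: Dh = 184e-6 m
Step 2: Re = rho * v * Dh / mu
Re = 1000 * 0.524 * 184e-6 / 0.0066
Re = 14.608
Since Re = 14.608 is below ~2300, the flow is laminar.


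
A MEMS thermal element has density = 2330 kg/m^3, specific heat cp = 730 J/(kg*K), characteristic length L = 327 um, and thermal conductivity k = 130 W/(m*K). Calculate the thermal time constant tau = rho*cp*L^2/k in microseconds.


Step 1: Convert L to m: L = 327e-6 m
Step 2: L^2 = (327e-6)^2 = 1.06929e-07 m^2
Step 3: tau = 2330 * 730 * 1.06929e-07 / 130 = 1.39904259e-03 s
Step 4: Convert to microseconds (multiply by 1e6).
tau = 1399.043 us


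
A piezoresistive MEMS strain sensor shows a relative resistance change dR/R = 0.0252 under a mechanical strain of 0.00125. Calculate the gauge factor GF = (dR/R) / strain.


Step 1: Identify values.
dR/R = 0.0252, strain = 0.00125
Step 2: GF = (dR/R) / strain = 0.0252 / 0.00125
GF = 20.2


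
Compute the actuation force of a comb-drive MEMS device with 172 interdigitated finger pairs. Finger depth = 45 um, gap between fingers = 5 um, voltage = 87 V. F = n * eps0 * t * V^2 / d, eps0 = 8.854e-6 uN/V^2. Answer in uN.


Step 1: Parameters: n=172, eps0=8.854e-6 uN/V^2, t=45 um, V=87 V, d=5 um
Step 2: V^2 = 7569
Step 3: F = 172 * 8.854e-6 * 45 * 7569 / 5
F = 103.741 uN


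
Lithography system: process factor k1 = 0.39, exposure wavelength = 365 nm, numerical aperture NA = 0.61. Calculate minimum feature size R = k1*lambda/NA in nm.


Step 1: Identify values: k1 = 0.39, lambda = 365 nm, NA = 0.61
Step 2: R = k1 * lambda / NA
R = 0.39 * 365 / 0.61
R = 233.4 nm


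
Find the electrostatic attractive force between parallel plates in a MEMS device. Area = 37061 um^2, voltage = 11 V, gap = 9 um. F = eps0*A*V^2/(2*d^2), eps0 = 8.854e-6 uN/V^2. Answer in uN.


Step 1: Identify parameters.
eps0 = 8.854e-6 uN/V^2, A = 37061 um^2, V = 11 V, d = 9 um
Step 2: Compute V^2 = 11^2 = 121
Step 3: Compute d^2 = 9^2 = 81
Step 4: F = 0.5 * 8.854e-6 * 37061 * 121 / 81
F = 0.245 uN


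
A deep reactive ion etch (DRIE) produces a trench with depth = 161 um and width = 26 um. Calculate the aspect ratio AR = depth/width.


Step 1: AR = depth / width
Step 2: AR = 161 / 26
AR = 6.2


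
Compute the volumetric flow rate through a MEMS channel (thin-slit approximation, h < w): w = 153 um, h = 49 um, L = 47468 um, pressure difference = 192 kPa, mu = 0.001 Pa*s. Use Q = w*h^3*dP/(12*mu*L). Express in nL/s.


Step 1: Convert all dimensions to SI (meters).
w = 153e-6 m, h = 49e-6 m, L = 47468e-6 m, dP = 192e3 Pa
Step 2: Q = w * h^3 * dP / (12 * mu * L)
Q = 153e-6 * (49e-6)^3 * 192e3 / (12 * 0.001 * 47468e-6) = 6.06734541e-09 m^3/s
Step 3: Convert Q from m^3/s to nL/s (1 m^3 = 1e12 nL, so multiply by 1e12).
Q = 6067.345 nL/s


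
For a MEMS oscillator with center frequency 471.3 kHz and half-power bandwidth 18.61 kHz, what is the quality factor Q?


Step 1: Q = f0 / bandwidth
Step 2: Q = 471.3 / 18.61
Q = 25.3


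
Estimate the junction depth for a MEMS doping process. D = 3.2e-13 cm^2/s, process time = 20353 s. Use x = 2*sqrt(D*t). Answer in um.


Step 1: Compute D*t = 3.2e-13 * 20353 = 6.51296e-09 cm^2
Step 2: sqrt(D*t) = 8.07029e-05 cm
Step 3: x = 2 * 8.07029e-05 cm = 1.614058e-04 cm
Step 4: Convert to um (1 cm = 1e4 um): x = 1.614 um


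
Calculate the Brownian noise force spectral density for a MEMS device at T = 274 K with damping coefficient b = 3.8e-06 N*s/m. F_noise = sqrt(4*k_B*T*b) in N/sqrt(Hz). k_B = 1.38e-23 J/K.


Step 1: Compute 4 * k_B * T * b
= 4 * 1.38e-23 * 274 * 3.8e-06
= 5.7474e-26 N^2/Hz
Step 2: F_noise = sqrt(5.7474e-26)
F_noise = 2.40e-13 N/sqrt(Hz)


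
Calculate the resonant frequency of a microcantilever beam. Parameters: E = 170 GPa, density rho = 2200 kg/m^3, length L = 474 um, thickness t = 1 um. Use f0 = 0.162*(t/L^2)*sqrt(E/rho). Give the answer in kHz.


Step 1: Convert units to SI.
t_SI = 1e-6 m, L_SI = 474e-6 m
Step 2: Calculate sqrt(E/rho).
sqrt(170e9 / 2200) = 8790.49 m/s
Step 3: Compute f0.
f0 = 0.162 * 1e-6 / (474e-6)^2 * 8790.49 = 6338.3 Hz = 6.34 kHz


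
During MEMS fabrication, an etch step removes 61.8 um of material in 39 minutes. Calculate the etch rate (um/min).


Step 1: Etch rate = depth / time
Step 2: rate = 61.8 / 39
rate = 1.585 um/min


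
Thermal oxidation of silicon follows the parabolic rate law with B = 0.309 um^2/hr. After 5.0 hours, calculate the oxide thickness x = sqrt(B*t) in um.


Step 1: Compute B*t = 0.309 * 5.0 = 1.545
Step 2: x = sqrt(1.545)
x = 1.243 um


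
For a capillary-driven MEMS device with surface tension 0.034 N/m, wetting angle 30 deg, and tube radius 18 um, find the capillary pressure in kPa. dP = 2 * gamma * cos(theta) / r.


Step 1: cos(30 deg) = 0.866
Step 2: Convert r to m: r = 18e-6 m
Step 3: dP = 2 * 0.034 * 0.866 / 18e-6 = 3271.6 Pa
Step 4: Convert Pa to kPa (divide by 1000).
dP = 3.27 kPa


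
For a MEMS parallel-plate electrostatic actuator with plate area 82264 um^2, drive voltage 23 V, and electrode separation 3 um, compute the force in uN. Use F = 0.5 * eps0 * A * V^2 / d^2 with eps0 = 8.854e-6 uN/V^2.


Step 1: Identify parameters.
eps0 = 8.854e-6 uN/V^2, A = 82264 um^2, V = 23 V, d = 3 um
Step 2: Compute V^2 = 23^2 = 529
Step 3: Compute d^2 = 3^2 = 9
Step 4: F = 0.5 * 8.854e-6 * 82264 * 529 / 9
F = 21.406 uN


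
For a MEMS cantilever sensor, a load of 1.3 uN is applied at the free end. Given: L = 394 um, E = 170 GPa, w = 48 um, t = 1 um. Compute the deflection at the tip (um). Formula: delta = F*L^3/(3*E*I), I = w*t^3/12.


Step 1: Calculate the second moment of area.
I = w * t^3 / 12 = 48 * 1^3 / 12 = 4.0 um^4
Step 2: Convert E to consistent units (1 GPa = 1000 uN/um^2).
E = 170 GPa = 170000 uN/um^2
Step 3: Calculate tip deflection.
delta = F * L^3 / (3 * E * I)
delta = 1.3 * 394^3 / (3 * 170000 * 4.0)
delta = 38.9764 um


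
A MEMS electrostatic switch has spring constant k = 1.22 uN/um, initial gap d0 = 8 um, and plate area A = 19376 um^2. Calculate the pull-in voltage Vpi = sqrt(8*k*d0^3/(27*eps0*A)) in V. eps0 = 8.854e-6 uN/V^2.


Step 1: Compute numerator: 8 * k * d0^3 = 8 * 1.22 * 8^3 = 4997.12
Step 2: Compute denominator: 27 * eps0 * A = 27 * 8.854e-6 * 19376 = 4.631988
Step 3: Vpi = sqrt(4997.12 / 4.631988)
Vpi = 32.85 V


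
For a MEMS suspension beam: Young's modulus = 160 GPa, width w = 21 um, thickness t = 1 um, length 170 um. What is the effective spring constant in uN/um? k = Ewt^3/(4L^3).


Step 1: Convert E to consistent units (1 GPa = 1000 uN/um^2).
E = 160 GPa = 160000 uN/um^2
Step 2: Compute t^3 = 1^3 = 1
Step 3: Compute L^3 = 170^3 = 4913000
Step 4: k = 160000 * 21 * 1 / (4 * 4913000)
k = 0.171 uN/um


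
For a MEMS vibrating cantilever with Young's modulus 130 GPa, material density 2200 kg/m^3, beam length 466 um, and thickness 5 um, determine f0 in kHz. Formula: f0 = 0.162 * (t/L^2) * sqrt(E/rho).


Step 1: Convert units to SI.
t_SI = 5e-6 m, L_SI = 466e-6 m
Step 2: Calculate sqrt(E/rho).
sqrt(130e9 / 2200) = 7687.06 m/s
Step 3: Compute f0.
f0 = 0.162 * 5e-6 / (466e-6)^2 * 7687.06 = 28673.0 Hz = 28.67 kHz


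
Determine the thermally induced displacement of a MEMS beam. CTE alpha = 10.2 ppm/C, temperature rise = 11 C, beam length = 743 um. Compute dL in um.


Step 1: Convert CTE: alpha = 10.2 ppm/C = 10.2e-6 /C
Step 2: dL = 10.2e-6 * 11 * 743
dL = 0.0834 um


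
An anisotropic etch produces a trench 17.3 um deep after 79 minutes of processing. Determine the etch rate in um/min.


Step 1: Etch rate = depth / time
Step 2: rate = 17.3 / 79
rate = 0.219 um/min


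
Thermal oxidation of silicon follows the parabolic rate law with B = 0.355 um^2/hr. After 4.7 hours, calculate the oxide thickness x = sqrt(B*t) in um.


Step 1: Compute B*t = 0.355 * 4.7 = 1.6685
Step 2: x = sqrt(1.6685)
x = 1.292 um


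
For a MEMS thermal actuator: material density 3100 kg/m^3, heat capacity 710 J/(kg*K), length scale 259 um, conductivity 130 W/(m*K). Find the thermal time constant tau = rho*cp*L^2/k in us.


Step 1: Convert L to m: L = 259e-6 m
Step 2: L^2 = (259e-6)^2 = 6.7081e-08 m^2
Step 3: tau = 3100 * 710 * 6.7081e-08 / 130 = 1.13573293e-03 s
Step 4: Convert to microseconds (multiply by 1e6).
tau = 1135.733 us


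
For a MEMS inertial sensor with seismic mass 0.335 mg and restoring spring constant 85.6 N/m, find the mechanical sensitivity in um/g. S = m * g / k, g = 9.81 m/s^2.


Step 1: Convert mass: m = 0.335 mg = 3.35e-07 kg
Step 2: S = m * g / k = 3.35e-07 * 9.81 / 85.6
Step 3: S = 3.84e-08 m/g
Step 4: Convert to um/g: S = 0.038 um/g


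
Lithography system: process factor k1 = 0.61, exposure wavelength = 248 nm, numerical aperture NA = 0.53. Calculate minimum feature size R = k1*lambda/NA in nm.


Step 1: Identify values: k1 = 0.61, lambda = 248 nm, NA = 0.53
Step 2: R = k1 * lambda / NA
R = 0.61 * 248 / 0.53
R = 285.4 nm


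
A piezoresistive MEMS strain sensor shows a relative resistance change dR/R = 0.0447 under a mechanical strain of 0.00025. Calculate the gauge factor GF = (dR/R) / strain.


Step 1: Identify values.
dR/R = 0.0447, strain = 0.00025
Step 2: GF = (dR/R) / strain = 0.0447 / 0.00025
GF = 178.8


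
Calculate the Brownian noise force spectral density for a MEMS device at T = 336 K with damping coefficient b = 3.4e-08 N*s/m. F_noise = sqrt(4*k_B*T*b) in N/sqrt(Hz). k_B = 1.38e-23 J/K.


Step 1: Compute 4 * k_B * T * b
= 4 * 1.38e-23 * 336 * 3.4e-08
= 6.3060e-28 N^2/Hz
Step 2: F_noise = sqrt(6.3060e-28)
F_noise = 2.51e-14 N/sqrt(Hz)


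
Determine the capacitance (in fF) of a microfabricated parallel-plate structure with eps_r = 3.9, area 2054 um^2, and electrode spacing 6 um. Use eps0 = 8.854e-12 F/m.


Step 1: Convert area to m^2: A = 2054e-12 m^2
Step 2: Convert gap to m: d = 6e-6 m
Step 3: C = eps0 * eps_r * A / d
C = 8.854e-12 * 3.9 * 2054e-12 / 6e-6
Step 4: Convert to fF (multiply by 1e15).
C = 11.82 fF


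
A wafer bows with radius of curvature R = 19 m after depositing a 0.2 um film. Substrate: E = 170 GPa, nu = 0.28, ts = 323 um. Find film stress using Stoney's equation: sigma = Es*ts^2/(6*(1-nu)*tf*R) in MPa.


Step 1: Compute numerator: Es * ts^2 = 170 * 323^2 = 17735930 (GPa*um^2)
Step 2: Compute denominator (R in um): 6*(1-nu)*tf*R = 6*0.72*0.2*19e6 = 16416000.0 (um^2)
Step 3: sigma (GPa) = 17735930 / 16416000.0 = 1.080405e+00 GPa
Step 4: Convert to MPa (x1000): sigma = 1080.4 MPa


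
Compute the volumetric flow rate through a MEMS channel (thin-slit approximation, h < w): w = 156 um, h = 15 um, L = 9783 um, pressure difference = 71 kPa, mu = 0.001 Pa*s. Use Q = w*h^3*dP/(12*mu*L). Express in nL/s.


Step 1: Convert all dimensions to SI (meters).
w = 156e-6 m, h = 15e-6 m, L = 9783e-6 m, dP = 71e3 Pa
Step 2: Q = w * h^3 * dP / (12 * mu * L)
Q = 156e-6 * (15e-6)^3 * 71e3 / (12 * 0.001 * 9783e-6) = 3.1842226e-10 m^3/s
Step 3: Convert Q from m^3/s to nL/s (1 m^3 = 1e12 nL, so multiply by 1e12).
Q = 318.422 nL/s


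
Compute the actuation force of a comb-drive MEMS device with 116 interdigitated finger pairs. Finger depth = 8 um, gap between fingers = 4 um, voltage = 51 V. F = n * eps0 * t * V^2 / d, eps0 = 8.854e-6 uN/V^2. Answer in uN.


Step 1: Parameters: n=116, eps0=8.854e-6 uN/V^2, t=8 um, V=51 V, d=4 um
Step 2: V^2 = 2601
Step 3: F = 116 * 8.854e-6 * 8 * 2601 / 4
F = 5.343 uN


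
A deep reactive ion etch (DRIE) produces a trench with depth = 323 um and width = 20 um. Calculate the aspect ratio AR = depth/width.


Step 1: AR = depth / width
Step 2: AR = 323 / 20
AR = 16.2


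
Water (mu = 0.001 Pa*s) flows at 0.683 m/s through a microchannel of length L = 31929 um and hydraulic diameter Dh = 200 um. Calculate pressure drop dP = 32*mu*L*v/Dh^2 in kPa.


Step 1: Convert to SI: L = 31929e-6 m, Dh = 200e-6 m
Step 2: dP = 32 * 0.001 * 31929e-6 * 0.683 / (200e-6)^2
Step 3: dP = 17446.01 Pa
Step 4: Convert to kPa: dP = 17.45 kPa


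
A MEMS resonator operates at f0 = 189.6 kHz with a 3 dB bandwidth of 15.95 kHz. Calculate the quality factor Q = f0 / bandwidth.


Step 1: Q = f0 / bandwidth
Step 2: Q = 189.6 / 15.95
Q = 11.9


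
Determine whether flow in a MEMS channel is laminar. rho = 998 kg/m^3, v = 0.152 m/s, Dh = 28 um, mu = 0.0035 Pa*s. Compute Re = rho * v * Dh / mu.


Step 1: Convert Dh to meters: Dh = 28e-6 m
Step 2: Re = rho * v * Dh / mu
Re = 998 * 0.152 * 28e-6 / 0.0035
Re = 1.214
Since Re = 1.214 is below ~2300, the flow is laminar.


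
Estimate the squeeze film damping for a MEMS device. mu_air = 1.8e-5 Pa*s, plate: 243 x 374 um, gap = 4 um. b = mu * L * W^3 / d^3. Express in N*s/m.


Step 1: Convert to SI.
L = 243e-6 m, W = 374e-6 m, d = 4e-6 m
Step 2: W^3 = (374e-6)^3 = 5.23e-11 m^3
Step 3: d^3 = (4e-6)^3 = 6.40e-17 m^3
Step 4: b = 1.8e-5 * 243e-6 * 5.23e-11 / 6.40e-17
b = 3.58e-03 N*s/m


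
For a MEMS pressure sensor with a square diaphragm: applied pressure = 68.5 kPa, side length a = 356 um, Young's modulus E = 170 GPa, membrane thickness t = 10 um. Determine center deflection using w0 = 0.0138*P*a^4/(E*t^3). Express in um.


Step 1: Convert pressure to compatible units (E is in GPa, so P in GPa).
P = 68.5 kPa = 68.5e-6 GPa
Step 2: Compute numerator: 0.0138 * P * a^4.
a^4 = 356^4 = 16062013696
numerator = 0.0138 * 68.5e-6 * 16062013696 = 1.5183e+04
Step 3: Compute denominator: E * t^3 = 170 * 10^3 = 170000
Step 4: w0 = numerator / denominator = 1.5183e+04 / 170000 = 0.0893 um


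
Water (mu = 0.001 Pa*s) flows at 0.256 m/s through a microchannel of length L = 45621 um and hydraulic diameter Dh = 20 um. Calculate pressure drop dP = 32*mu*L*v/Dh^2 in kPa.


Step 1: Convert to SI: L = 45621e-6 m, Dh = 20e-6 m
Step 2: dP = 32 * 0.001 * 45621e-6 * 0.256 / (20e-6)^2
Step 3: dP = 934318.08 Pa
Step 4: Convert to kPa: dP = 934.32 kPa


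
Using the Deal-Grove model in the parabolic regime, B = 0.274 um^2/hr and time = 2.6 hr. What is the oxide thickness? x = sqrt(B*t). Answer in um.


Step 1: Compute B*t = 0.274 * 2.6 = 0.7124
Step 2: x = sqrt(0.7124)
x = 0.844 um


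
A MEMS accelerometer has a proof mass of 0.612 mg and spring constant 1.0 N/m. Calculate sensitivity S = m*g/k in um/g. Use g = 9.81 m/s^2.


Step 1: Convert mass: m = 0.612 mg = 6.12e-07 kg
Step 2: S = m * g / k = 6.12e-07 * 9.81 / 1.0
Step 3: S = 6.00e-06 m/g
Step 4: Convert to um/g: S = 6.004 um/g


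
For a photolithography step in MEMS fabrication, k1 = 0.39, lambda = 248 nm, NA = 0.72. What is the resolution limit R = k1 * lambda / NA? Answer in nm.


Step 1: Identify values: k1 = 0.39, lambda = 248 nm, NA = 0.72
Step 2: R = k1 * lambda / NA
R = 0.39 * 248 / 0.72
R = 134.3 nm


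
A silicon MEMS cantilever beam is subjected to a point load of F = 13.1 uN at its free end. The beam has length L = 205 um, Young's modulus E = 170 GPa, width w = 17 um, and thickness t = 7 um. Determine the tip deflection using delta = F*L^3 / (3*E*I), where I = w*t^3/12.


Step 1: Calculate the second moment of area.
I = w * t^3 / 12 = 17 * 7^3 / 12 = 485.9167 um^4
Step 2: Convert E to consistent units (1 GPa = 1000 uN/um^2).
E = 170 GPa = 170000 uN/um^2
Step 3: Calculate tip deflection.
delta = F * L^3 / (3 * E * I)
delta = 13.1 * 205^3 / (3 * 170000 * 485.9167)
delta = 0.4554 um


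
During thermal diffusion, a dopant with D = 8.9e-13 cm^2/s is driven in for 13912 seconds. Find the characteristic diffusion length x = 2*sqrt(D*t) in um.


Step 1: Compute D*t = 8.9e-13 * 13912 = 1.238168e-08 cm^2
Step 2: sqrt(D*t) = 1.11273e-04 cm
Step 3: x = 2 * 1.11273e-04 cm = 2.22546e-04 cm
Step 4: Convert to um (1 cm = 1e4 um): x = 2.225 um


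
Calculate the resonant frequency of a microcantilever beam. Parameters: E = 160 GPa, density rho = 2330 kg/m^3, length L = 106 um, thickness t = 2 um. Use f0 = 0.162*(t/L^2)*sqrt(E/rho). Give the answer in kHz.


Step 1: Convert units to SI.
t_SI = 2e-6 m, L_SI = 106e-6 m
Step 2: Calculate sqrt(E/rho).
sqrt(160e9 / 2330) = 8286.71 m/s
Step 3: Compute f0.
f0 = 0.162 * 2e-6 / (106e-6)^2 * 8286.71 = 238954.6 Hz = 238.95 kHz


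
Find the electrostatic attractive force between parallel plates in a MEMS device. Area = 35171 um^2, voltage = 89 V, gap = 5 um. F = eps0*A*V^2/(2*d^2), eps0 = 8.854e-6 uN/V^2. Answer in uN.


Step 1: Identify parameters.
eps0 = 8.854e-6 uN/V^2, A = 35171 um^2, V = 89 V, d = 5 um
Step 2: Compute V^2 = 89^2 = 7921
Step 3: Compute d^2 = 5^2 = 25
Step 4: F = 0.5 * 8.854e-6 * 35171 * 7921 / 25
F = 49.333 uN


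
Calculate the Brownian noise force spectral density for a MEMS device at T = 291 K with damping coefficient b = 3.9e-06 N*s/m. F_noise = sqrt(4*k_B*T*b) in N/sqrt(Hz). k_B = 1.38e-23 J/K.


Step 1: Compute 4 * k_B * T * b
= 4 * 1.38e-23 * 291 * 3.9e-06
= 6.2646e-26 N^2/Hz
Step 2: F_noise = sqrt(6.2646e-26)
F_noise = 2.50e-13 N/sqrt(Hz)


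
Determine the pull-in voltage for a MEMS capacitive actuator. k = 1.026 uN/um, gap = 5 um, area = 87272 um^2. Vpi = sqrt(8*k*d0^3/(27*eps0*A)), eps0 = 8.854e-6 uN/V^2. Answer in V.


Step 1: Compute numerator: 8 * k * d0^3 = 8 * 1.026 * 5^3 = 1026.0
Step 2: Compute denominator: 27 * eps0 * A = 27 * 8.854e-6 * 87272 = 20.86307
Step 3: Vpi = sqrt(1026.0 / 20.86307)
Vpi = 7.01 V


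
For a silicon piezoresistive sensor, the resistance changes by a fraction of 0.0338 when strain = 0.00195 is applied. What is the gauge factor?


Step 1: Identify values.
dR/R = 0.0338, strain = 0.00195
Step 2: GF = (dR/R) / strain = 0.0338 / 0.00195
GF = 17.3


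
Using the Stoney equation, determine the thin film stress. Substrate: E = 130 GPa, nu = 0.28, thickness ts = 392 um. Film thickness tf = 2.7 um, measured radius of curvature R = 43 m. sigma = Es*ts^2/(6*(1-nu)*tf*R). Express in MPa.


Step 1: Compute numerator: Es * ts^2 = 130 * 392^2 = 19976320 (GPa*um^2)
Step 2: Compute denominator (R in um): 6*(1-nu)*tf*R = 6*0.72*2.7*43e6 = 501552000.0 (um^2)
Step 3: sigma (GPa) = 19976320 / 501552000.0 = 3.9829e-02 GPa
Step 4: Convert to MPa (x1000): sigma = 39.8 MPa


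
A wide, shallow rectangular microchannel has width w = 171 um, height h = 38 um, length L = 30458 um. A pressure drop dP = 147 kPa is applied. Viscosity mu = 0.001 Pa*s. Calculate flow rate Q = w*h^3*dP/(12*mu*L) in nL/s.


Step 1: Convert all dimensions to SI (meters).
w = 171e-6 m, h = 38e-6 m, L = 30458e-6 m, dP = 147e3 Pa
Step 2: Q = w * h^3 * dP / (12 * mu * L)
Q = 171e-6 * (38e-6)^3 * 147e3 / (12 * 0.001 * 30458e-6) = 3.77382369e-09 m^3/s
Step 3: Convert Q from m^3/s to nL/s (1 m^3 = 1e12 nL, so multiply by 1e12).
Q = 3773.824 nL/s


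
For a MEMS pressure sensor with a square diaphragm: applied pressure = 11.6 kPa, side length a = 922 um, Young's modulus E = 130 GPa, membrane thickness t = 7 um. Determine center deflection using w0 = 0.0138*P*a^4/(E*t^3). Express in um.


Step 1: Convert pressure to compatible units (E is in GPa, so P in GPa).
P = 11.6 kPa = 11.6e-6 GPa
Step 2: Compute numerator: 0.0138 * P * a^4.
a^4 = 922^4 = 722642807056
numerator = 0.0138 * 11.6e-6 * 722642807056 = 1.156807e+05
Step 3: Compute denominator: E * t^3 = 130 * 7^3 = 44590
Step 4: w0 = numerator / denominator = 1.156807e+05 / 44590 = 2.5943 um


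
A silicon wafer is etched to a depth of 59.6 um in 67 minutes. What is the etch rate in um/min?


Step 1: Etch rate = depth / time
Step 2: rate = 59.6 / 67
rate = 0.89 um/min


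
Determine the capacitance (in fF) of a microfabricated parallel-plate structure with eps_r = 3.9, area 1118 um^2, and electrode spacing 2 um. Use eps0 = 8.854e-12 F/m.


Step 1: Convert area to m^2: A = 1118e-12 m^2
Step 2: Convert gap to m: d = 2e-6 m
Step 3: C = eps0 * eps_r * A / d
C = 8.854e-12 * 3.9 * 1118e-12 / 2e-6
Step 4: Convert to fF (multiply by 1e15).
C = 19.3 fF


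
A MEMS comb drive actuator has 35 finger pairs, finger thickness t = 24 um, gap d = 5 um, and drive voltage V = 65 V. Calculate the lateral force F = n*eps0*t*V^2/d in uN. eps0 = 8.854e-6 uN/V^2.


Step 1: Parameters: n=35, eps0=8.854e-6 uN/V^2, t=24 um, V=65 V, d=5 um
Step 2: V^2 = 4225
Step 3: F = 35 * 8.854e-6 * 24 * 4225 / 5
F = 6.285 uN


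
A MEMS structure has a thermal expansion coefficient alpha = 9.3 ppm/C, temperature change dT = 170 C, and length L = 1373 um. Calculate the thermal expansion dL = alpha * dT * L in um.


Step 1: Convert CTE: alpha = 9.3 ppm/C = 9.3e-6 /C
Step 2: dL = 9.3e-6 * 170 * 1373
dL = 2.1707 um


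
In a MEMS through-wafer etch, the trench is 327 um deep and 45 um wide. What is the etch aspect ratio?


Step 1: AR = depth / width
Step 2: AR = 327 / 45
AR = 7.3


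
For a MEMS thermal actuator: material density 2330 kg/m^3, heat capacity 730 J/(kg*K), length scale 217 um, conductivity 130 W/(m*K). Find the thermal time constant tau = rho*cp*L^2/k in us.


Step 1: Convert L to m: L = 217e-6 m
Step 2: L^2 = (217e-6)^2 = 4.7089e-08 m^2
Step 3: tau = 2330 * 730 * 4.7089e-08 / 130 = 6.1610523e-04 s
Step 4: Convert to microseconds (multiply by 1e6).
tau = 616.105 us


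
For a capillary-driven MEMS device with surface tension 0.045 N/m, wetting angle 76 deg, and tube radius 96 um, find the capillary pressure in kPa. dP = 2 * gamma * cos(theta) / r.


Step 1: cos(76 deg) = 0.2419
Step 2: Convert r to m: r = 96e-6 m
Step 3: dP = 2 * 0.045 * 0.2419 / 96e-6 = 226.8 Pa
Step 4: Convert Pa to kPa (divide by 1000).
dP = 0.23 kPa


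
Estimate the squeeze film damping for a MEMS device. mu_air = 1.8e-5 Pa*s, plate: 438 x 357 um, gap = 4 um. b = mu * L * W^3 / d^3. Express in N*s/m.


Step 1: Convert to SI.
L = 438e-6 m, W = 357e-6 m, d = 4e-6 m
Step 2: W^3 = (357e-6)^3 = 4.55e-11 m^3
Step 3: d^3 = (4e-6)^3 = 6.40e-17 m^3
Step 4: b = 1.8e-5 * 438e-6 * 4.55e-11 / 6.40e-17
b = 5.60e-03 N*s/m


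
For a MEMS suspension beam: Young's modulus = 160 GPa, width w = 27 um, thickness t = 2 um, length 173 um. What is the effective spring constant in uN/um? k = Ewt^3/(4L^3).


Step 1: Convert E to consistent units (1 GPa = 1000 uN/um^2).
E = 160 GPa = 160000 uN/um^2
Step 2: Compute t^3 = 2^3 = 8
Step 3: Compute L^3 = 173^3 = 5177717
Step 4: k = 160000 * 27 * 8 / (4 * 5177717)
k = 1.6687 uN/um


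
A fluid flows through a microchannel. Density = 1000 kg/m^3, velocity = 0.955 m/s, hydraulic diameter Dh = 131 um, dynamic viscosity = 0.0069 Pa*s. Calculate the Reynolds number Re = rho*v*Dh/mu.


Step 1: Convert Dh to meters: Dh = 131e-6 m
Step 2: Re = rho * v * Dh / mu
Re = 1000 * 0.955 * 131e-6 / 0.0069
Re = 18.131


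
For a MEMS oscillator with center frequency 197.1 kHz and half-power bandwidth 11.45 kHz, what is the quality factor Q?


Step 1: Q = f0 / bandwidth
Step 2: Q = 197.1 / 11.45
Q = 17.2


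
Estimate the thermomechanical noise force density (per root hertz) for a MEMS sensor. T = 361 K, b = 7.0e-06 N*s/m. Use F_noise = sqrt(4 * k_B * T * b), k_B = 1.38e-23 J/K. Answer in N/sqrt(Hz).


Step 1: Compute 4 * k_B * T * b
= 4 * 1.38e-23 * 361 * 7.0e-06
= 1.3949e-25 N^2/Hz
Step 2: F_noise = sqrt(1.3949e-25)
F_noise = 3.73e-13 N/sqrt(Hz)


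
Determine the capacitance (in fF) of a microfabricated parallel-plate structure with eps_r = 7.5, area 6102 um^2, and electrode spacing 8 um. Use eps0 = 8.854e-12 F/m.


Step 1: Convert area to m^2: A = 6102e-12 m^2
Step 2: Convert gap to m: d = 8e-6 m
Step 3: C = eps0 * eps_r * A / d
C = 8.854e-12 * 7.5 * 6102e-12 / 8e-6
Step 4: Convert to fF (multiply by 1e15).
C = 50.65 fF


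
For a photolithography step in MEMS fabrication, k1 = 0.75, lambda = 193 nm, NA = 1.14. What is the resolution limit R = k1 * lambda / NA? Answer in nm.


Step 1: Identify values: k1 = 0.75, lambda = 193 nm, NA = 1.14
Step 2: R = k1 * lambda / NA
R = 0.75 * 193 / 1.14
R = 127.0 nm


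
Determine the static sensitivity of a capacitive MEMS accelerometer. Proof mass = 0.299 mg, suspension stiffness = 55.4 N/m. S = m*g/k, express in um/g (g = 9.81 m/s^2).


Step 1: Convert mass: m = 0.299 mg = 2.99e-07 kg
Step 2: S = m * g / k = 2.99e-07 * 9.81 / 55.4
Step 3: S = 5.29e-08 m/g
Step 4: Convert to um/g: S = 0.053 um/g


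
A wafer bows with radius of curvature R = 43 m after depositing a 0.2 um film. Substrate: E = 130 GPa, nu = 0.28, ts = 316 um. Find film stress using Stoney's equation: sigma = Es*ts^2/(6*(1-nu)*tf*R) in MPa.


Step 1: Compute numerator: Es * ts^2 = 130 * 316^2 = 12981280 (GPa*um^2)
Step 2: Compute denominator (R in um): 6*(1-nu)*tf*R = 6*0.72*0.2*43e6 = 37152000.0 (um^2)
Step 3: sigma (GPa) = 12981280 / 37152000.0 = 3.4941e-01 GPa
Step 4: Convert to MPa (x1000): sigma = 349.4 MPa


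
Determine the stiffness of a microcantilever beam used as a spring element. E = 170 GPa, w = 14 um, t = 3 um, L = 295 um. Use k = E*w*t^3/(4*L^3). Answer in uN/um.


Step 1: Convert E to consistent units (1 GPa = 1000 uN/um^2).
E = 170 GPa = 170000 uN/um^2
Step 2: Compute t^3 = 3^3 = 27
Step 3: Compute L^3 = 295^3 = 25672375
Step 4: k = 170000 * 14 * 27 / (4 * 25672375)
k = 0.6258 uN/um


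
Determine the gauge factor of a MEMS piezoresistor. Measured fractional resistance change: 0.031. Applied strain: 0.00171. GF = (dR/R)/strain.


Step 1: Identify values.
dR/R = 0.031, strain = 0.00171
Step 2: GF = (dR/R) / strain = 0.031 / 0.00171
GF = 18.1


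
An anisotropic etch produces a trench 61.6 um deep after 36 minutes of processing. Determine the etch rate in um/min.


Step 1: Etch rate = depth / time
Step 2: rate = 61.6 / 36
rate = 1.711 um/min


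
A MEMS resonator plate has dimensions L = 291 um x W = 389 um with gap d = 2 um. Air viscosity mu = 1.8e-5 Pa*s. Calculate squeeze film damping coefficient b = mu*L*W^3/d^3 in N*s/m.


Step 1: Convert to SI.
L = 291e-6 m, W = 389e-6 m, d = 2e-6 m
Step 2: W^3 = (389e-6)^3 = 5.89e-11 m^3
Step 3: d^3 = (2e-6)^3 = 8.00e-18 m^3
Step 4: b = 1.8e-5 * 291e-6 * 5.89e-11 / 8.00e-18
b = 3.85e-02 N*s/m


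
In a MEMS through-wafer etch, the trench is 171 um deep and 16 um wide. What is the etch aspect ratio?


Step 1: AR = depth / width
Step 2: AR = 171 / 16
AR = 10.7


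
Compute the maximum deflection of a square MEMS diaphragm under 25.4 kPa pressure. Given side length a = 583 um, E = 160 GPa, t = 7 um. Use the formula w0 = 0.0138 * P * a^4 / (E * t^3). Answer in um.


Step 1: Convert pressure to compatible units (E is in GPa, so P in GPa).
P = 25.4 kPa = 25.4e-6 GPa
Step 2: Compute numerator: 0.0138 * P * a^4.
a^4 = 583^4 = 115524532321
numerator = 0.0138 * 25.4e-6 * 115524532321 = 4.04937e+04
Step 3: Compute denominator: E * t^3 = 160 * 7^3 = 54880
Step 4: w0 = numerator / denominator = 4.04937e+04 / 54880 = 0.7379 um


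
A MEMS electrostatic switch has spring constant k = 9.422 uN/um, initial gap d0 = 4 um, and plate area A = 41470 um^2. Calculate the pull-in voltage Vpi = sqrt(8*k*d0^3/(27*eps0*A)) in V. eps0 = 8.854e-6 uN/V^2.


Step 1: Compute numerator: 8 * k * d0^3 = 8 * 9.422 * 4^3 = 4824.064
Step 2: Compute denominator: 27 * eps0 * A = 27 * 8.854e-6 * 41470 = 9.913735
Step 3: Vpi = sqrt(4824.064 / 9.913735)
Vpi = 22.06 V


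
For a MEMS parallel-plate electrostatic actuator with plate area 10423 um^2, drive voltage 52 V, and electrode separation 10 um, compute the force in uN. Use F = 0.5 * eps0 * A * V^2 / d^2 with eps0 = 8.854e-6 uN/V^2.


Step 1: Identify parameters.
eps0 = 8.854e-6 uN/V^2, A = 10423 um^2, V = 52 V, d = 10 um
Step 2: Compute V^2 = 52^2 = 2704
Step 3: Compute d^2 = 10^2 = 100
Step 4: F = 0.5 * 8.854e-6 * 10423 * 2704 / 100
F = 1.248 uN


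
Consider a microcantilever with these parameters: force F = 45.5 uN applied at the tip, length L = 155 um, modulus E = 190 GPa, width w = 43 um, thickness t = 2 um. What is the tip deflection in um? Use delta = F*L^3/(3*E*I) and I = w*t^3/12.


Step 1: Calculate the second moment of area.
I = w * t^3 / 12 = 43 * 2^3 / 12 = 28.6667 um^4
Step 2: Convert E to consistent units (1 GPa = 1000 uN/um^2).
E = 190 GPa = 190000 uN/um^2
Step 3: Calculate tip deflection.
delta = F * L^3 / (3 * E * I)
delta = 45.5 * 155^3 / (3 * 190000 * 28.6667)
delta = 10.3694 um


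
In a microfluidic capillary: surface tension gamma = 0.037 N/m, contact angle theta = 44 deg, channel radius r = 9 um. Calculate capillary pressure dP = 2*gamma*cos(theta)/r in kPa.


Step 1: cos(44 deg) = 0.7193
Step 2: Convert r to m: r = 9e-6 m
Step 3: dP = 2 * 0.037 * 0.7193 / 9e-6 = 5914.2 Pa
Step 4: Convert Pa to kPa (divide by 1000).
dP = 5.91 kPa


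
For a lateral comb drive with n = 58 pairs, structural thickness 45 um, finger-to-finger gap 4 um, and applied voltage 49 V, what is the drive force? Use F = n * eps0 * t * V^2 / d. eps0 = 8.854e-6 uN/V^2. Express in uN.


Step 1: Parameters: n=58, eps0=8.854e-6 uN/V^2, t=45 um, V=49 V, d=4 um
Step 2: V^2 = 2401
Step 3: F = 58 * 8.854e-6 * 45 * 2401 / 4
F = 13.871 uN


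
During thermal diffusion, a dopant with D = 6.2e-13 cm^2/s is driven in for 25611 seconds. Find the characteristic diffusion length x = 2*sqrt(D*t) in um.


Step 1: Compute D*t = 6.2e-13 * 25611 = 1.587882e-08 cm^2
Step 2: sqrt(D*t) = 1.2601e-04 cm
Step 3: x = 2 * 1.2601e-04 cm = 2.5202e-04 cm
Step 4: Convert to um (1 cm = 1e4 um): x = 2.52 um


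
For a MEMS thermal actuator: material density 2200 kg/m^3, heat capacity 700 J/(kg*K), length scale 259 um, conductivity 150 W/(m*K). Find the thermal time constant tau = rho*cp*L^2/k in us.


Step 1: Convert L to m: L = 259e-6 m
Step 2: L^2 = (259e-6)^2 = 6.7081e-08 m^2
Step 3: tau = 2200 * 700 * 6.7081e-08 / 150 = 6.8869827e-04 s
Step 4: Convert to microseconds (multiply by 1e6).
tau = 688.698 us


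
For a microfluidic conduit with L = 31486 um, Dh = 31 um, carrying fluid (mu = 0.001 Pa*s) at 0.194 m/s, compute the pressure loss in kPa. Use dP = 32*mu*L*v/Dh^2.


Step 1: Convert to SI: L = 31486e-6 m, Dh = 31e-6 m
Step 2: dP = 32 * 0.001 * 31486e-6 * 0.194 / (31e-6)^2
Step 3: dP = 203397.59 Pa
Step 4: Convert to kPa: dP = 203.4 kPa


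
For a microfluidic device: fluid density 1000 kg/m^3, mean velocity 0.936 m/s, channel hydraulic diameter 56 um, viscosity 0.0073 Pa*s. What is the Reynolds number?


Step 1: Convert Dh to meters: Dh = 56e-6 m
Step 2: Re = rho * v * Dh / mu
Re = 1000 * 0.936 * 56e-6 / 0.0073
Re = 7.18


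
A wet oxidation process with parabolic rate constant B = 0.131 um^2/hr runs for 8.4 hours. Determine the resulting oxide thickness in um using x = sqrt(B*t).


Step 1: Compute B*t = 0.131 * 8.4 = 1.1004
Step 2: x = sqrt(1.1004)
x = 1.049 um


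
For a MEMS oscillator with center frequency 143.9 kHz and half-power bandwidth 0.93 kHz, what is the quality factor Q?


Step 1: Q = f0 / bandwidth
Step 2: Q = 143.9 / 0.93
Q = 154.7


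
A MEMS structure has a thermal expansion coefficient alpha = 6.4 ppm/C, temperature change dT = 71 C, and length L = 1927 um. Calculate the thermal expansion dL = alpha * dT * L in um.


Step 1: Convert CTE: alpha = 6.4 ppm/C = 6.4e-6 /C
Step 2: dL = 6.4e-6 * 71 * 1927
dL = 0.8756 um


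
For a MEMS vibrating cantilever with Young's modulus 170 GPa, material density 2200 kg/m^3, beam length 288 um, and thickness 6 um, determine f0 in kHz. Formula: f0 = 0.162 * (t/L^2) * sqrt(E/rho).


Step 1: Convert units to SI.
t_SI = 6e-6 m, L_SI = 288e-6 m
Step 2: Calculate sqrt(E/rho).
sqrt(170e9 / 2200) = 8790.49 m/s
Step 3: Compute f0.
f0 = 0.162 * 6e-6 / (288e-6)^2 * 8790.49 = 103013.6 Hz = 103.01 kHz


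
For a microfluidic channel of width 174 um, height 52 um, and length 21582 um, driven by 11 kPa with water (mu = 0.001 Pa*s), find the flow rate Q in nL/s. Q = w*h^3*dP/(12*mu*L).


Step 1: Convert all dimensions to SI (meters).
w = 174e-6 m, h = 52e-6 m, L = 21582e-6 m, dP = 11e3 Pa
Step 2: Q = w * h^3 * dP / (12 * mu * L)
Q = 174e-6 * (52e-6)^3 * 11e3 / (12 * 0.001 * 21582e-6) = 1.03915189e-09 m^3/s
Step 3: Convert Q from m^3/s to nL/s (1 m^3 = 1e12 nL, so multiply by 1e12).
Q = 1039.152 nL/s


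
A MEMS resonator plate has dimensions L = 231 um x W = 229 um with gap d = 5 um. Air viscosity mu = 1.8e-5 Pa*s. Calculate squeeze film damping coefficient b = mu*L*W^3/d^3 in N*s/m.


Step 1: Convert to SI.
L = 231e-6 m, W = 229e-6 m, d = 5e-6 m
Step 2: W^3 = (229e-6)^3 = 1.20e-11 m^3
Step 3: d^3 = (5e-6)^3 = 1.25e-16 m^3
Step 4: b = 1.8e-5 * 231e-6 * 1.20e-11 / 1.25e-16
b = 3.99e-04 N*s/m


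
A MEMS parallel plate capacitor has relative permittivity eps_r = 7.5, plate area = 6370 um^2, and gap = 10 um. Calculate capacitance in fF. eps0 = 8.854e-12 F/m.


Step 1: Convert area to m^2: A = 6370e-12 m^2
Step 2: Convert gap to m: d = 10e-6 m
Step 3: C = eps0 * eps_r * A / d
C = 8.854e-12 * 7.5 * 6370e-12 / 10e-6
Step 4: Convert to fF (multiply by 1e15).
C = 42.3 fF


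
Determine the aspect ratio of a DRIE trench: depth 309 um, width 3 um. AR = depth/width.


Step 1: AR = depth / width
Step 2: AR = 309 / 3
AR = 103.0


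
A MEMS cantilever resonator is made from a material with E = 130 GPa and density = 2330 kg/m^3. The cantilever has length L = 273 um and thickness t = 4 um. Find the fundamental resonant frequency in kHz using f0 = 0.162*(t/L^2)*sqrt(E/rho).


Step 1: Convert units to SI.
t_SI = 4e-6 m, L_SI = 273e-6 m
Step 2: Calculate sqrt(E/rho).
sqrt(130e9 / 2330) = 7469.54 m/s
Step 3: Compute f0.
f0 = 0.162 * 4e-6 / (273e-6)^2 * 7469.54 = 64944.7 Hz = 64.94 kHz


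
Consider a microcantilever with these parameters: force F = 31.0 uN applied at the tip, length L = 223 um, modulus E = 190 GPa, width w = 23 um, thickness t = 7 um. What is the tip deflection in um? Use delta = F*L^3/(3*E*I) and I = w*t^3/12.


Step 1: Calculate the second moment of area.
I = w * t^3 / 12 = 23 * 7^3 / 12 = 657.4167 um^4
Step 2: Convert E to consistent units (1 GPa = 1000 uN/um^2).
E = 190 GPa = 190000 uN/um^2
Step 3: Calculate tip deflection.
delta = F * L^3 / (3 * E * I)
delta = 31.0 * 223^3 / (3 * 190000 * 657.4167)
delta = 0.9174 um


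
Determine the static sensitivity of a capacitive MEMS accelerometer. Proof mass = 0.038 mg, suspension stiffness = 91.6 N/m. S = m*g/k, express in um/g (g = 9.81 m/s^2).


Step 1: Convert mass: m = 0.038 mg = 3.80e-08 kg
Step 2: S = m * g / k = 3.80e-08 * 9.81 / 91.6
Step 3: S = 4.07e-09 m/g
Step 4: Convert to um/g: S = 0.004 um/g


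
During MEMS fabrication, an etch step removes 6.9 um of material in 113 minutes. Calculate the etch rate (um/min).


Step 1: Etch rate = depth / time
Step 2: rate = 6.9 / 113
rate = 0.061 um/min


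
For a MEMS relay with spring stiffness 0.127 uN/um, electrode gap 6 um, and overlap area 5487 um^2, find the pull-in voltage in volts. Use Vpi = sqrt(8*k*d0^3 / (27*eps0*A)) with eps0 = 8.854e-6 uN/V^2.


Step 1: Compute numerator: 8 * k * d0^3 = 8 * 0.127 * 6^3 = 219.456
Step 2: Compute denominator: 27 * eps0 * A = 27 * 8.854e-6 * 5487 = 1.311711
Step 3: Vpi = sqrt(219.456 / 1.311711)
Vpi = 12.93 V


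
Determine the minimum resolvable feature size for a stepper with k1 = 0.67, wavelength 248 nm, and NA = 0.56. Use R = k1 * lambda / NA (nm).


Step 1: Identify values: k1 = 0.67, lambda = 248 nm, NA = 0.56
Step 2: R = k1 * lambda / NA
R = 0.67 * 248 / 0.56
R = 296.7 nm


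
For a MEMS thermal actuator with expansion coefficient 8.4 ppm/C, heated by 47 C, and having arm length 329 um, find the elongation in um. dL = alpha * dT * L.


Step 1: Convert CTE: alpha = 8.4 ppm/C = 8.4e-6 /C
Step 2: dL = 8.4e-6 * 47 * 329
dL = 0.1299 um


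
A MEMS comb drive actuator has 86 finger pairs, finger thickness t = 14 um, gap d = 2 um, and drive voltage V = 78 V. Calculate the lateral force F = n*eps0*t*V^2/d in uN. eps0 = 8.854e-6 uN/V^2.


Step 1: Parameters: n=86, eps0=8.854e-6 uN/V^2, t=14 um, V=78 V, d=2 um
Step 2: V^2 = 6084
Step 3: F = 86 * 8.854e-6 * 14 * 6084 / 2
F = 32.428 uN


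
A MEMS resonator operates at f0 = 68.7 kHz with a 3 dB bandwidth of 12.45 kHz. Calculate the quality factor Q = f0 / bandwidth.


Step 1: Q = f0 / bandwidth
Step 2: Q = 68.7 / 12.45
Q = 5.5


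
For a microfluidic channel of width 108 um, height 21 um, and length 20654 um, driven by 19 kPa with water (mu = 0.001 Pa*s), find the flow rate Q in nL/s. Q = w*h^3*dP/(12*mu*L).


Step 1: Convert all dimensions to SI (meters).
w = 108e-6 m, h = 21e-6 m, L = 20654e-6 m, dP = 19e3 Pa
Step 2: Q = w * h^3 * dP / (12 * mu * L)
Q = 108e-6 * (21e-6)^3 * 19e3 / (12 * 0.001 * 20654e-6) = 7.66743e-11 m^3/s
Step 3: Convert Q from m^3/s to nL/s (1 m^3 = 1e12 nL, so multiply by 1e12).
Q = 76.674 nL/s


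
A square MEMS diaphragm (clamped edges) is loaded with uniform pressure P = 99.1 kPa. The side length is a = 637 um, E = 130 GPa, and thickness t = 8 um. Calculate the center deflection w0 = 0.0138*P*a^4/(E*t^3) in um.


Step 1: Convert pressure to compatible units (E is in GPa, so P in GPa).
P = 99.1 kPa = 99.1e-6 GPa
Step 2: Compute numerator: 0.0138 * P * a^4.
a^4 = 637^4 = 164648481361
numerator = 0.0138 * 99.1e-6 * 164648481361 = 2.2517e+05
Step 3: Compute denominator: E * t^3 = 130 * 8^3 = 66560
Step 4: w0 = numerator / denominator = 2.2517e+05 / 66560 = 3.383 um


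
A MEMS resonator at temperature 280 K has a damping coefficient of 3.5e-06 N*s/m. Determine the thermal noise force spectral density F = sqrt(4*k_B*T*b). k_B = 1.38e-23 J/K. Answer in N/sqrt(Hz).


Step 1: Compute 4 * k_B * T * b
= 4 * 1.38e-23 * 280 * 3.5e-06
= 5.4096e-26 N^2/Hz
Step 2: F_noise = sqrt(5.4096e-26)
F_noise = 2.33e-13 N/sqrt(Hz)


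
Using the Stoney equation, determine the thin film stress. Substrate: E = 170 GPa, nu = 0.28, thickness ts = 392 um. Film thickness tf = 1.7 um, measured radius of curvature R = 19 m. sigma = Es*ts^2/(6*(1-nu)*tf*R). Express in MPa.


Step 1: Compute numerator: Es * ts^2 = 170 * 392^2 = 26122880 (GPa*um^2)
Step 2: Compute denominator (R in um): 6*(1-nu)*tf*R = 6*0.72*1.7*19e6 = 139536000.0 (um^2)
Step 3: sigma (GPa) = 26122880 / 139536000.0 = 1.87212e-01 GPa
Step 4: Convert to MPa (x1000): sigma = 187.2 MPa


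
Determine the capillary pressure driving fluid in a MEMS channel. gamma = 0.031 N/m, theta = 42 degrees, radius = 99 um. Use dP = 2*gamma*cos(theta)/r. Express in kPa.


Step 1: cos(42 deg) = 0.7431
Step 2: Convert r to m: r = 99e-6 m
Step 3: dP = 2 * 0.031 * 0.7431 / 99e-6 = 465.4 Pa
Step 4: Convert Pa to kPa (divide by 1000).
dP = 0.47 kPa


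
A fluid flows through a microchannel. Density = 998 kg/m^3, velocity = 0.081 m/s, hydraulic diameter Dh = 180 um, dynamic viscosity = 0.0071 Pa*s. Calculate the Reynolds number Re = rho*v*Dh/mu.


Step 1: Convert Dh to meters: Dh = 180e-6 m
Step 2: Re = rho * v * Dh / mu
Re = 998 * 0.081 * 180e-6 / 0.0071
Re = 2.049


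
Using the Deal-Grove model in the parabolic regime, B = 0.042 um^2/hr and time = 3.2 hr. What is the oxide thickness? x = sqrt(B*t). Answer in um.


Step 1: Compute B*t = 0.042 * 3.2 = 0.1344
Step 2: x = sqrt(0.1344)
x = 0.367 um


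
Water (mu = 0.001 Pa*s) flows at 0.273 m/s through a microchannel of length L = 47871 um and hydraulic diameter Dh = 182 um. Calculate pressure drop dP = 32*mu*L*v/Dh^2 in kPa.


Step 1: Convert to SI: L = 47871e-6 m, Dh = 182e-6 m
Step 2: dP = 32 * 0.001 * 47871e-6 * 0.273 / (182e-6)^2
Step 3: dP = 12625.32 Pa
Step 4: Convert to kPa: dP = 12.63 kPa


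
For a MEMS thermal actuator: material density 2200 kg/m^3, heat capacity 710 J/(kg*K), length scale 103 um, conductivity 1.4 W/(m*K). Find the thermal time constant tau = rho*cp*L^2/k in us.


Step 1: Convert L to m: L = 103e-6 m
Step 2: L^2 = (103e-6)^2 = 1.0609e-08 m^2
Step 3: tau = 2200 * 710 * 1.0609e-08 / 1.4 = 1.183661286e-02 s
Step 4: Convert to microseconds (multiply by 1e6).
tau = 11836.613 us
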